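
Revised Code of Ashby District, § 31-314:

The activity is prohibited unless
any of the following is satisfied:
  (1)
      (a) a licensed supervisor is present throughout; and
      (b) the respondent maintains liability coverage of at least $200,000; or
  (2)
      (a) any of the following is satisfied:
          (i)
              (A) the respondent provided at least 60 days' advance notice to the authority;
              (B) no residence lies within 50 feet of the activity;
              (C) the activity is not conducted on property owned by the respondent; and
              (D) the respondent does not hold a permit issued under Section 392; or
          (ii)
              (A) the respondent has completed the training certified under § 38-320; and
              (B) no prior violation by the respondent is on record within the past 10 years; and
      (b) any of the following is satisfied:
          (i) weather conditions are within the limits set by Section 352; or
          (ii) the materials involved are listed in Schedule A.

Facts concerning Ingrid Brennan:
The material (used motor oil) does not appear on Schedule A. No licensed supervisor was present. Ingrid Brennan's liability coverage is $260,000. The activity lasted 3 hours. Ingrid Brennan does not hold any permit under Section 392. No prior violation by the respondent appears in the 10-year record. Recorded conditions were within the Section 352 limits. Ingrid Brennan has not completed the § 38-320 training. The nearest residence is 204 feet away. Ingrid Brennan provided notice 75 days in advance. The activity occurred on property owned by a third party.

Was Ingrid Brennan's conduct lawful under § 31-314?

(a) supervisor present — fails.
(b) coverage ≥ $200,000 — met.
So (1) is not satisfied (F AND T).
(A) ≥60 days' notice — satisfied.
(B) no residence in 50 ft — holds.
(C) not (own property) — holds.
(D) not (holds permit) — met.
(i): T AND T AND T AND T → true.
(A) training certified — fails.
(B) no prior violation — satisfied.
So (ii) is not satisfied (F AND T).
So (a) is satisfied (T OR F).
(i) weather ok — holds.
(ii) Schedule A material — fails.
(b): T OR F → true.
(2): T AND T → true.
Overall: F OR T → true.

Yes — lawful.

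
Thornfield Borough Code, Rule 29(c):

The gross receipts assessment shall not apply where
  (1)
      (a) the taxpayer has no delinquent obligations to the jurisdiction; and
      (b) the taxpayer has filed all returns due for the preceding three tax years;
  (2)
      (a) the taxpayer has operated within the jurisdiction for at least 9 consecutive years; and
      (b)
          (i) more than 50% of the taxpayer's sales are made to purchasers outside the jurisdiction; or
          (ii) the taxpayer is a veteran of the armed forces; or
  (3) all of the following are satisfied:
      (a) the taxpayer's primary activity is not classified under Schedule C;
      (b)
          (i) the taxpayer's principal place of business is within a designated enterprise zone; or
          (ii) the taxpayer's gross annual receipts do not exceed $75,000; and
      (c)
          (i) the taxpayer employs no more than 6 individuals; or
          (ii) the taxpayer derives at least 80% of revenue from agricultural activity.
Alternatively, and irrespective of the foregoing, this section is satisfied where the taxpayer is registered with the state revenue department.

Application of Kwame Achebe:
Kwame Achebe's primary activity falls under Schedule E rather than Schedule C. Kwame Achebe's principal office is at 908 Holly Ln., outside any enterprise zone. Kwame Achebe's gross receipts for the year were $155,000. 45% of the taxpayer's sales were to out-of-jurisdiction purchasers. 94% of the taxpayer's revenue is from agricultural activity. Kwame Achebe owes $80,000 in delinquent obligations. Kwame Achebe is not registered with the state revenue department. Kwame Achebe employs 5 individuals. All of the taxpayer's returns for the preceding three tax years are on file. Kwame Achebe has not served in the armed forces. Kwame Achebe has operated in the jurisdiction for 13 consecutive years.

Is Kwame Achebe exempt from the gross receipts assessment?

(a) no delinquency — not met.
(b) returns current — met.
(1): F AND T → false.
(a) ≥ 9 yrs in jurisdiction — met.
(i) >50% out-of-jur. sales — fails.
(ii) veteran — fails.
(b) = F OR F = false.
(2): T AND F → false.
(a) not (Schedule C activity) — satisfied.
(i) in enterprise zone — not met.
(ii) receipts ≤ $75,000 — fails.
(b): F OR F → false.
(i) ≤ 6 employees — satisfied.
(ii) ≥80% agricultural — holds.
(c): T OR T → true.
(3): T AND F AND T → false.
Overall = F OR F OR F = false.
Exception (state-registered) — not satisfied.
Result: main false OR exception false → false.

No — not exempt.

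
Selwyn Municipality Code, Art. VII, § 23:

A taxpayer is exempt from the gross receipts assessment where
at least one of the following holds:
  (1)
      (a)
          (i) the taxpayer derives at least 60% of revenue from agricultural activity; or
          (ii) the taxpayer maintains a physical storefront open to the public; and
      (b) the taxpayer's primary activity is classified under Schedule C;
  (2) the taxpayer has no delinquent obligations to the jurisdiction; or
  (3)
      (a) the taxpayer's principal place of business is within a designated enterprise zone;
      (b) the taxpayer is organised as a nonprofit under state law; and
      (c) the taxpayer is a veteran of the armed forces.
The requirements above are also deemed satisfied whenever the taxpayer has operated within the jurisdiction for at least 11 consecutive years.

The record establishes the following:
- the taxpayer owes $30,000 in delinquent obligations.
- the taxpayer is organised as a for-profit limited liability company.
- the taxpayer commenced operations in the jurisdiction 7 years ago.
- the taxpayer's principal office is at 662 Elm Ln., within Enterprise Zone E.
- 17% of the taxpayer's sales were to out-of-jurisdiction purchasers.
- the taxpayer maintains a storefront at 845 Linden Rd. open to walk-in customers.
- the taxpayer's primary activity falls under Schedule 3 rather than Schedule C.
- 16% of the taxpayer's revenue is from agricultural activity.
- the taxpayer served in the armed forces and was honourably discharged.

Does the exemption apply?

(i) ≥60% agricultural — not satisfied.
(ii) has storefront — holds.
So (a) is satisfied (F OR T).
(b) Schedule C activity — not satisfied.
(1) = T AND F = false.
(2) no delinquency — fails.
(a) in enterprise zone — satisfied.
(b) nonprofit — not met.
(c) veteran — holds.
(3): T AND F AND T → false.
So Overall is not satisfied (F OR F OR F).
Exception (≥ 11 yrs in jurisdiction) — not satisfied.
Result: main false OR exception false → false.

No — not exempt.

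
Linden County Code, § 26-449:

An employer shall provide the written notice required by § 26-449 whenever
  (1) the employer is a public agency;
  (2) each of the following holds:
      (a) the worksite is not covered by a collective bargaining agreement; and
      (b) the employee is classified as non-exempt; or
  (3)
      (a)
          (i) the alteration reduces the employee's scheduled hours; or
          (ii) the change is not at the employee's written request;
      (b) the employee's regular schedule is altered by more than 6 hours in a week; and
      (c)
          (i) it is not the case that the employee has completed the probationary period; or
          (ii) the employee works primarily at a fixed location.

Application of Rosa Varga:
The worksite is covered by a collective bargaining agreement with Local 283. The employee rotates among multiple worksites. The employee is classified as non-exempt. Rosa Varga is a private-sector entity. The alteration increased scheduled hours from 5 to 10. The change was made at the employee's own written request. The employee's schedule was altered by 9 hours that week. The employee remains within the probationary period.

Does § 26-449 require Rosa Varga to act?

(1) public agency — fails.
(a) no CBA — fails.
(b) non-exempt — met.
(2): F AND T → false.
(i) hours reduced — not met.
(ii) not employee-requested — not satisfied.
(a) = F OR F = false.
(b) schedule shift > 6h — satisfied.
(i) not (past probation) — met.
(ii) fixed location — fails.
So (c) is satisfied (T OR F).
(3) = F AND T AND T = false.
So Overall is not satisfied (F OR F OR F).

No — not required.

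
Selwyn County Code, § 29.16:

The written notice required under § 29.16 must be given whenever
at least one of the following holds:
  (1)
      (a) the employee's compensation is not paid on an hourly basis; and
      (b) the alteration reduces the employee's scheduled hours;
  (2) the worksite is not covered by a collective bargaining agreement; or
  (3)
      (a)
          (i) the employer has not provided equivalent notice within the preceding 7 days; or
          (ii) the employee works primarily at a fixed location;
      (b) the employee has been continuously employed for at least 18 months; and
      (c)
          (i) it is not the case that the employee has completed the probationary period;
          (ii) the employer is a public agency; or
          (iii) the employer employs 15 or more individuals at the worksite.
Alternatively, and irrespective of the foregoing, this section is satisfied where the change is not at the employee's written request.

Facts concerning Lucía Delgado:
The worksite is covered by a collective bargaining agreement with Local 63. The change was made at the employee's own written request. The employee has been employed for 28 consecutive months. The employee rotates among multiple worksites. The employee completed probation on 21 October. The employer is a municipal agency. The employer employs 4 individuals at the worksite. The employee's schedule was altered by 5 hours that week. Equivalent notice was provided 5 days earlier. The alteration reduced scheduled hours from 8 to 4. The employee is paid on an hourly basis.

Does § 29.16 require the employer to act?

No — not required.

(a) not (hourly-paid) — fails.
(b) hours reduced — met.
(1) = F AND T = false.
(2) no CBA — not met.
(i) no recent notice — fails.
(ii) fixed location — fails.
So (a) is not satisfied (F OR F).
(b) tenure ≥ 18 mo. — satisfied.
(i) not (past probation) — fails.
(ii) public agency — met.
(iii) ≥ 15 at site — fails.
(c): F OR T OR F → true.
(3) = F AND T AND T = false.
Overall = F OR F OR F = false.
Exception (not employee-requested) — not satisfied.
Result: main false OR exception false → false.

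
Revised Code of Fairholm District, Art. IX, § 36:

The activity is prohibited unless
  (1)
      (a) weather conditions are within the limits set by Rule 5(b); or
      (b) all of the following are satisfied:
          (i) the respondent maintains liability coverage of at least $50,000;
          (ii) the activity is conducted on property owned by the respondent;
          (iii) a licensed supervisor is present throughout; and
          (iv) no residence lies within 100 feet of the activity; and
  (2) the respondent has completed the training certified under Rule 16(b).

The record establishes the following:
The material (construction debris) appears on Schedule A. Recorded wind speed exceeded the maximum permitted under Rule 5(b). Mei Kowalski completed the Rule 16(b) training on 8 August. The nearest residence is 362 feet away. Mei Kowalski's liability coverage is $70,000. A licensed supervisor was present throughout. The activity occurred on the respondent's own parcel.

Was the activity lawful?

(a) weather ok — not met.
(i) coverage ≥ $50,000 — satisfied.
(ii) own property — holds.
(iii) supervisor present — met.
(iv) no residence in 100 ft — satisfied.
(b) = T AND T AND T AND T = true.
(1) = F OR T = true.
(2) training certified — holds.
Overall = T AND T = true.

Yes — lawful.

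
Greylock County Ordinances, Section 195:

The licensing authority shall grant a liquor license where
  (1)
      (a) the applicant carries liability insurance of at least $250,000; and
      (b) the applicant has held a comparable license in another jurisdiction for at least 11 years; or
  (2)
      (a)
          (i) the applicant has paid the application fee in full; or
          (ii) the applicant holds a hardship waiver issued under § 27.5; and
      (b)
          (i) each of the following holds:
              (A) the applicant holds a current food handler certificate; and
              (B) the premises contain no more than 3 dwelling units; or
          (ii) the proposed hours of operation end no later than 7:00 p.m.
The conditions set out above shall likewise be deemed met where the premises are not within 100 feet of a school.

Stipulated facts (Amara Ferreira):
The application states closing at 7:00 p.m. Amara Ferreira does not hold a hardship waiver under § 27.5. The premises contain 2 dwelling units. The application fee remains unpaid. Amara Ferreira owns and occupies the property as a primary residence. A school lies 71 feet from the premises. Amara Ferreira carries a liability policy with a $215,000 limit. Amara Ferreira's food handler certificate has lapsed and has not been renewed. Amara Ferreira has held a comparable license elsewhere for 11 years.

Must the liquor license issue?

No — denied.

(a) insurance ≥ $250,000 — not met.
(b) prior license ≥ 11 yr — holds.
(1) = F AND T = false.
(i) fee paid — fails.
(ii) hardship waiver — not met.
(a): F OR F → false.
(A) food handler cert. — not satisfied.
(B) ≤ 3 units — holds.
(i) = F AND T = false.
(ii) closes by 7 p.m. — satisfied.
So (b) is satisfied (F OR T).
(2) = F AND T = false.
So Overall is not satisfied (F OR F).
Exception (≥100 ft from school) — not satisfied.
Result: main false OR exception false → false.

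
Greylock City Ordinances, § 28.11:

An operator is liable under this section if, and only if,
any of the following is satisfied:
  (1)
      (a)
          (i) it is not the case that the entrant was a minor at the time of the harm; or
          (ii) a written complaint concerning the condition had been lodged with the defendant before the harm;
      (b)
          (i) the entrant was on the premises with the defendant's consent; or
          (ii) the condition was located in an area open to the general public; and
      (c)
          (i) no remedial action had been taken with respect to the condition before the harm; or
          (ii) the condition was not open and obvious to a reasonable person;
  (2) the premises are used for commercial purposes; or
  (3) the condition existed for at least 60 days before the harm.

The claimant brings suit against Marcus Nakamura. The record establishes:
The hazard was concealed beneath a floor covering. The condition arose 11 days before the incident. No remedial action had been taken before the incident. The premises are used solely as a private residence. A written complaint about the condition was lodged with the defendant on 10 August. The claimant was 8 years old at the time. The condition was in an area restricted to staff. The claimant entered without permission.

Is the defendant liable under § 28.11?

(i) not (entrant a minor) — fails.
(ii) complaint lodged — holds.
(a): F OR T → true.
(i) consent to enter — fails.
(ii) public area — not satisfied.
(b): F OR F → false.
(i) no remedial action — satisfied.
(ii) not open/obvious — satisfied.
(c) = T OR T = true.
So (1) is not satisfied (T AND F AND T).
(2) commercial use — not met.
(3) condition ≥60 days old — not satisfied.
Overall = F OR F OR F = false.

No — not liable.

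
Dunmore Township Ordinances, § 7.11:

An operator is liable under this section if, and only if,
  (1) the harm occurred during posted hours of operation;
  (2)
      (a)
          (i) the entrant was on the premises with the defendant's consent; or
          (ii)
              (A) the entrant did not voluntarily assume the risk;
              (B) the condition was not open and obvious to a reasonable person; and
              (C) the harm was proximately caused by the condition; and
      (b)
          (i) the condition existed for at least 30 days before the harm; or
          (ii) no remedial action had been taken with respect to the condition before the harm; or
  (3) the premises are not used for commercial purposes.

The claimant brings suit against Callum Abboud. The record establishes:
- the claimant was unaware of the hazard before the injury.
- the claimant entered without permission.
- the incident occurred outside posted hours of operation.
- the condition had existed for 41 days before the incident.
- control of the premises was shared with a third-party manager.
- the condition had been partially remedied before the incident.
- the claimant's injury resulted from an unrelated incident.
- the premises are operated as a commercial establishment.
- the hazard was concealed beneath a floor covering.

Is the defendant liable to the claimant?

No — not liable.

(1) during posted hours — fails.
(i) consent to enter — not satisfied.
(A) no assumed risk — met.
(B) not open/obvious — holds.
(C) proximate cause — not met.
So (ii) is not satisfied (T AND T AND F).
So (a) is not satisfied (F OR F).
(i) condition ≥30 days old — satisfied.
(ii) no remedial action — fails.
(b) = T OR F = true.
(2) = F AND T = false.
(3) not (commercial use) — not satisfied.
Overall: F OR F OR F → false.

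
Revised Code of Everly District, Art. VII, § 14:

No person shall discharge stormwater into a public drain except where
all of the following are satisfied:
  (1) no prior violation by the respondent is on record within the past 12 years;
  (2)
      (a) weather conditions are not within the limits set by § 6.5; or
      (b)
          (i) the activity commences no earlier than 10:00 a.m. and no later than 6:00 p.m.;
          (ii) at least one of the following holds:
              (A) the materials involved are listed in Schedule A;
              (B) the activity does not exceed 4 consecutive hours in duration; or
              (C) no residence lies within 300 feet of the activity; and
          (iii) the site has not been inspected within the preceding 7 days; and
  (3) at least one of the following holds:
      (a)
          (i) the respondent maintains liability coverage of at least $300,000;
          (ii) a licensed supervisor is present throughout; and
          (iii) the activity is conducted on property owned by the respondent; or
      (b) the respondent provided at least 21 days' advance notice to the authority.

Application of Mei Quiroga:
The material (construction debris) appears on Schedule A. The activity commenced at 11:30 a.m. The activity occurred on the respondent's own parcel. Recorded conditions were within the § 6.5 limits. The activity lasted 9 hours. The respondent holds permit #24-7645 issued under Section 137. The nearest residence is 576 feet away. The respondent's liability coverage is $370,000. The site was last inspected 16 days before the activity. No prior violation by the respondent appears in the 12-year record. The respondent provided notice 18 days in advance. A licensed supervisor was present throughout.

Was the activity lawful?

(1) no prior violation — satisfied.
(a) not (weather ok) — not satisfied.
(i) start within hours — satisfied.
(A) Schedule A material — holds.
(B) ≤ 4 hrs duration — not satisfied.
(C) no residence in 300 ft — holds.
(ii): T OR F OR T → true.
(iii) not (site inspected) — met.
(b): T AND T AND T → true.
(2): F OR T → true.
(i) coverage ≥ $300,000 — met.
(ii) supervisor present — met.
(iii) own property — holds.
(a) = T AND T AND T = true.
(b) ≥21 days' notice — not met.
(3): T OR F → true.
Overall = T AND T AND T = true.

Yes — lawful.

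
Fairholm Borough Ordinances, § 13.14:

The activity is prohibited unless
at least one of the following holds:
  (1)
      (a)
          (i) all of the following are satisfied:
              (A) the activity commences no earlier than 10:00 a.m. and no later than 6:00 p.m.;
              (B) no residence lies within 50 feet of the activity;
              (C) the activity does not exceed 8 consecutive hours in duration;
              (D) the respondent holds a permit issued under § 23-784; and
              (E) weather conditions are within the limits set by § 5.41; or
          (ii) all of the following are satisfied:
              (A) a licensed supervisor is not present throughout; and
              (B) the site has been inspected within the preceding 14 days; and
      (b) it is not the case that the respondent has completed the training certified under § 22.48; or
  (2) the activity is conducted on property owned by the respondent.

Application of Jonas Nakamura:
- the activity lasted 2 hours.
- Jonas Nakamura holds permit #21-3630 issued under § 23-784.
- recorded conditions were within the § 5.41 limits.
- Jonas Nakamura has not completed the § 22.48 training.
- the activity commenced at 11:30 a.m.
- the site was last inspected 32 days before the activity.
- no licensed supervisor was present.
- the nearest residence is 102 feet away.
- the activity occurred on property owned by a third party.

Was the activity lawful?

(A) start within hours — satisfied.
(B) no residence in 50 ft — holds.
(C) ≤ 8 hrs duration — holds.
(D) holds permit — met.
(E) weather ok — met.
So (i) is satisfied (T AND T AND T AND T AND T).
(A) not (supervisor present) — holds.
(B) site inspected — not met.
So (ii) is not satisfied (T AND F).
(a) = T OR F = true.
(b) not (training certified) — met.
(1): T AND T → true.
(2) own property — fails.
So Overall is satisfied (T OR F).

Yes — lawful.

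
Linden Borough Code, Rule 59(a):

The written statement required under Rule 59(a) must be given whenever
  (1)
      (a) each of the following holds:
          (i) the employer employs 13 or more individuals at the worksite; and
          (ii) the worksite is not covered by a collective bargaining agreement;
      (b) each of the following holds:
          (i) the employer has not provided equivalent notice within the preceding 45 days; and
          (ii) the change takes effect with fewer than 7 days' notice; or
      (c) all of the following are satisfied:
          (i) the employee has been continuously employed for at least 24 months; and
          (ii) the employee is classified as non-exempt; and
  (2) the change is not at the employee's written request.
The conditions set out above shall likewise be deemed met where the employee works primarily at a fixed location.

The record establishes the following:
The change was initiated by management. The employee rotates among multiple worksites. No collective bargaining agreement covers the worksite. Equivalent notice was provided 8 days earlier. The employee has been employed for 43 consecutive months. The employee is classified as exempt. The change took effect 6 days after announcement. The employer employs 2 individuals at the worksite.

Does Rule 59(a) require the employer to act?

No — not required.

(i) ≥ 13 at site — fails.
(ii) no CBA — met.
(a): F AND T → false.
(i) no recent notice — not met.
(ii) < 7 days' notice — satisfied.
(b): F AND T → false.
(i) tenure ≥ 24 mo. — satisfied.
(ii) non-exempt — not met.
(c): T AND F → false.
So (1) is not satisfied (F OR F OR F).
(2) not employee-requested — met.
So Overall is not satisfied (F AND T).
Exception (fixed location) — not satisfied.
Result: main false OR exception false → false.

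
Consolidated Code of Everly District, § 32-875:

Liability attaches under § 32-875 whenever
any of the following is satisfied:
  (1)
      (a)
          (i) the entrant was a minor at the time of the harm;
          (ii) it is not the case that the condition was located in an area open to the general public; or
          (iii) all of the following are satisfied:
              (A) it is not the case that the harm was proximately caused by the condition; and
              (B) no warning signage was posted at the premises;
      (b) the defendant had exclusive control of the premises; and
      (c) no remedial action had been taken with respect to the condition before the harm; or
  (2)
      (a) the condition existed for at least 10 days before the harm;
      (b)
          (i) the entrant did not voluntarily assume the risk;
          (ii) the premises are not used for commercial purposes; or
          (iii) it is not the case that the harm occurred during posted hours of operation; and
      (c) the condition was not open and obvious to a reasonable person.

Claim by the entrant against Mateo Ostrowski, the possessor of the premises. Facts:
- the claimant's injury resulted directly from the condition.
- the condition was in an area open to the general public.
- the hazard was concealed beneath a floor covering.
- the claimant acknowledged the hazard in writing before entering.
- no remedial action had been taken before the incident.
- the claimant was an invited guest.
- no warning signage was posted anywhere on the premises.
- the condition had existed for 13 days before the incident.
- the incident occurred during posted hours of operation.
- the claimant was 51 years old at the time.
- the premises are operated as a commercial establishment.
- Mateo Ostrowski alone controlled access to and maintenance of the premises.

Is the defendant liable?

No — not liable.

(i) entrant a minor — not met.
(ii) not (public area) — not satisfied.
(A) not (proximate cause) — not satisfied.
(B) no signage posted — satisfied.
(iii): F AND T → false.
(a): F OR F OR F → false.
(b) exclusive control — satisfied.
(c) no remedial action — met.
(1) = F AND T AND T = false.
(a) condition ≥10 days old — met.
(i) no assumed risk — fails.
(ii) not (commercial use) — not satisfied.
(iii) not (during posted hours) — not satisfied.
So (b) is not satisfied (F OR F OR F).
(c) not open/obvious — holds.
(2) = T AND F AND T = false.
So Overall is not satisfied (F OR F).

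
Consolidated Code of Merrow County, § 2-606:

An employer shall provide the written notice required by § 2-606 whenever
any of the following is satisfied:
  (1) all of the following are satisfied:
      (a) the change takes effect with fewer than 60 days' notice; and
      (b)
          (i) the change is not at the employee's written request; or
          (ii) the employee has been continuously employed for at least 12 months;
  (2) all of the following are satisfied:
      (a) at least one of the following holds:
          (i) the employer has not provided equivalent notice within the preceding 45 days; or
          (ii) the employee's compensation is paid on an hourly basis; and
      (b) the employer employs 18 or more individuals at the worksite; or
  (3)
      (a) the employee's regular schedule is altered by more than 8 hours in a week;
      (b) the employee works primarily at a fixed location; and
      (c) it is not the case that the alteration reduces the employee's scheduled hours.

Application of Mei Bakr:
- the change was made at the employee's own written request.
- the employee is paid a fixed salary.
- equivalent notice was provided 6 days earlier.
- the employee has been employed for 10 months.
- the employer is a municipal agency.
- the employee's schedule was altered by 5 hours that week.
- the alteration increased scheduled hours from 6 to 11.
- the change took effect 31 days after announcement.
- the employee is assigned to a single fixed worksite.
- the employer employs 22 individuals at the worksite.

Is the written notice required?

(a) < 60 days' notice — met.
(i) not employee-requested — fails.
(ii) tenure ≥ 12 mo. — not satisfied.
So (b) is not satisfied (F OR F).
(1) = T AND F = false.
(i) no recent notice — fails.
(ii) hourly-paid — not met.
(a) = F OR F = false.
(b) ≥ 18 at site — holds.
(2) = F AND T = false.
(a) schedule shift > 8h — fails.
(b) fixed location — holds.
(c) not (hours reduced) — satisfied.
So (3) is not satisfied (F AND T AND T).
Overall: F OR F OR F → false.

No — not required.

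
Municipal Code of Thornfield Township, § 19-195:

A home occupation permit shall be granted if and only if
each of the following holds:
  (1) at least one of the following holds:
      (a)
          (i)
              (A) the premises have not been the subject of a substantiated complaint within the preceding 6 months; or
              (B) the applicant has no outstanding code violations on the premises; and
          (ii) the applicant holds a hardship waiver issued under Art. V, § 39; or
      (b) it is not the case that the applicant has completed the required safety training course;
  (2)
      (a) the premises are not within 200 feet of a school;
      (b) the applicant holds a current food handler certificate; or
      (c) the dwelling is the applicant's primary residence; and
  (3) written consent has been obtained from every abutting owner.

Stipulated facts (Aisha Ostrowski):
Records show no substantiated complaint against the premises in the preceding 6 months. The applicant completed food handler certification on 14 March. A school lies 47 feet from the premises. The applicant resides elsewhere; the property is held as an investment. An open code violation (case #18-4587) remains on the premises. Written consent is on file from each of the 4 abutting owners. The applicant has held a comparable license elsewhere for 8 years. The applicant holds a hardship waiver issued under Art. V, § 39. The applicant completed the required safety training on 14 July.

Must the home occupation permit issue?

(A) no complaint in 6 mo. — met.
(B) no code violations — fails.
So (i) is satisfied (T OR F).
(ii) hardship waiver — holds.
(a) = T AND T = true.
(b) not (safety training) — not satisfied.
So (1) is satisfied (T OR F).
(a) ≥200 ft from school — not satisfied.
(b) food handler cert. — satisfied.
(c) primary residence — fails.
So (2) is satisfied (F OR T OR F).
(3) all abutters consent — met.
Overall: T AND T AND T → true.

Yes — granted.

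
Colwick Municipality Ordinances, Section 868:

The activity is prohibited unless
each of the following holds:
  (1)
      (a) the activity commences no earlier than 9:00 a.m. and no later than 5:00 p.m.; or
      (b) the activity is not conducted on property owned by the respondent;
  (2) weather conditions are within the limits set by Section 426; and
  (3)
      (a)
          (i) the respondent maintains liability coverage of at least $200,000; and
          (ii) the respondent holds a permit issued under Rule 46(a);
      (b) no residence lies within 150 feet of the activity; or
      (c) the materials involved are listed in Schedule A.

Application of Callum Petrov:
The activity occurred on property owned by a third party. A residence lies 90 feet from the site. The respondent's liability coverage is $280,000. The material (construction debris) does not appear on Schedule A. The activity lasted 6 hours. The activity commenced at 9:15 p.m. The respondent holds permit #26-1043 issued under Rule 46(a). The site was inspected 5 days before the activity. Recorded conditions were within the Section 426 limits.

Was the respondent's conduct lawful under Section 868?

Yes — lawful.

(a) start within hours — not met.
(b) not (own property) — met.
So (1) is satisfied (F OR T).
(2) weather ok — met.
(i) coverage ≥ $200,000 — holds.
(ii) holds permit — satisfied.
So (a) is satisfied (T AND T).
(b) no residence in 150 ft — fails.
(c) Schedule A material — not satisfied.
So (3) is satisfied (T OR F OR F).
Overall = T AND T AND T = true.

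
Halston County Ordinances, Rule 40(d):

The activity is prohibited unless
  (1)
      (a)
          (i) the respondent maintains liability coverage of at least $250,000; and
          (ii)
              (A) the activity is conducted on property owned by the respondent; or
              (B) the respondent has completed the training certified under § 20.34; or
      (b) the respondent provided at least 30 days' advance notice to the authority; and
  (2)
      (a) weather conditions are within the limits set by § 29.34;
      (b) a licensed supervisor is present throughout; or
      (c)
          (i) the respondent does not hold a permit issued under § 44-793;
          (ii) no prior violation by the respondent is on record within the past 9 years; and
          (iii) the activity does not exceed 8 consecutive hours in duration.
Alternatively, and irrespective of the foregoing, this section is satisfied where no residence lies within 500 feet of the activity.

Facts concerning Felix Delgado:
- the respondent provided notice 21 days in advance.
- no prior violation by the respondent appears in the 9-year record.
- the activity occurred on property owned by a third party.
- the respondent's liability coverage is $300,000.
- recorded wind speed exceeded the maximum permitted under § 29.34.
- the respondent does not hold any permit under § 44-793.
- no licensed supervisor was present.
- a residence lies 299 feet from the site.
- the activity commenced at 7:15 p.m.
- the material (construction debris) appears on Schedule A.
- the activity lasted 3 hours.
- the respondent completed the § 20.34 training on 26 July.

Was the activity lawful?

Yes — lawful.

(i) coverage ≥ $250,000 — holds.
(A) own property — not met.
(B) training certified — met.
(ii) = F OR T = true.
So (a) is satisfied (T AND T).
(b) ≥30 days' notice — not met.
(1): T OR F → true.
(a) weather ok — not satisfied.
(b) supervisor present — not met.
(i) not (holds permit) — satisfied.
(ii) no prior violation — met.
(iii) ≤ 8 hrs duration — met.
(c) = T AND T AND T = true.
So (2) is satisfied (F OR F OR T).
Overall = T AND T = true.
Exception (no residence in 500 ft) — not satisfied.
Result: main true OR exception false → true.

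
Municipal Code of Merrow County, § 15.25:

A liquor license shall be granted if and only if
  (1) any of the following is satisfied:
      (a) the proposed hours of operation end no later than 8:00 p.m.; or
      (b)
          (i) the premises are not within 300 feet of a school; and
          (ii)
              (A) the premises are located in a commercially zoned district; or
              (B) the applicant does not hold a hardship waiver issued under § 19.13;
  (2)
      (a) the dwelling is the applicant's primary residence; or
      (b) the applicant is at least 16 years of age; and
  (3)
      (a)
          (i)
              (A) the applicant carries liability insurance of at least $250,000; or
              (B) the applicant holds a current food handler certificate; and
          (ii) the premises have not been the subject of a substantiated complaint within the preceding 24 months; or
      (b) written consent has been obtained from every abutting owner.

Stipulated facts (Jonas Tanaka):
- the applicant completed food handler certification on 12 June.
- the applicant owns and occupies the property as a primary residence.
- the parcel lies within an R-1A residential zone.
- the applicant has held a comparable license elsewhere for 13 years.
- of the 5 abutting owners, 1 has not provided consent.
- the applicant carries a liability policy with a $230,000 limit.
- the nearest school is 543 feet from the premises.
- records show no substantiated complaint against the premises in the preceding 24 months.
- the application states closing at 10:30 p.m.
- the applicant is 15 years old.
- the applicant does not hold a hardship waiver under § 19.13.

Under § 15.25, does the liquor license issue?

Yes — granted.

(a) closes by 8 p.m. — not satisfied.
(i) ≥300 ft from school — holds.
(A) commercially zoned — not met.
(B) not (hardship waiver) — holds.
(ii): F OR T → true.
So (b) is satisfied (T AND T).
(1) = F OR T = true.
(a) primary residence — satisfied.
(b) age ≥ 16 — not satisfied.
So (2) is satisfied (T OR F).
(A) insurance ≥ $250,000 — fails.
(B) food handler cert. — met.
So (i) is satisfied (F OR T).
(ii) no complaint in 24 mo. — satisfied.
(a): T AND T → true.
(b) all abutters consent — not satisfied.
So (3) is satisfied (T OR F).
Overall = T AND T AND T = true.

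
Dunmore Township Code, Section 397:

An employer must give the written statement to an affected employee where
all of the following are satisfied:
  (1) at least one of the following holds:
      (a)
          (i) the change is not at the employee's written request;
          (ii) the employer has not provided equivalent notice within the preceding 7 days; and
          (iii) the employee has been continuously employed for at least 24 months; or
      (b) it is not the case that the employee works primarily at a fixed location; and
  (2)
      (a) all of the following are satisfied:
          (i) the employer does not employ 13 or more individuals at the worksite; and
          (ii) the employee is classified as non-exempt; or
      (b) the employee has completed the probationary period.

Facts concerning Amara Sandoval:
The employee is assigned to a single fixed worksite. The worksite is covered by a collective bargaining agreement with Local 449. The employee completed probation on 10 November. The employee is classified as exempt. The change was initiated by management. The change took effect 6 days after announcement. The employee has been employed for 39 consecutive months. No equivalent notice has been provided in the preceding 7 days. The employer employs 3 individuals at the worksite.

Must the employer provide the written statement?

Yes — required.

(i) not employee-requested — satisfied.
(ii) no recent notice — satisfied.
(iii) tenure ≥ 24 mo. — holds.
(a): T AND T AND T → true.
(b) not (fixed location) — not satisfied.
(1) = T OR F = true.
(i) not (≥ 13 at site) — holds.
(ii) non-exempt — fails.
(a) = T AND F = false.
(b) past probation — holds.
(2): F OR T → true.
Overall: T AND T → true.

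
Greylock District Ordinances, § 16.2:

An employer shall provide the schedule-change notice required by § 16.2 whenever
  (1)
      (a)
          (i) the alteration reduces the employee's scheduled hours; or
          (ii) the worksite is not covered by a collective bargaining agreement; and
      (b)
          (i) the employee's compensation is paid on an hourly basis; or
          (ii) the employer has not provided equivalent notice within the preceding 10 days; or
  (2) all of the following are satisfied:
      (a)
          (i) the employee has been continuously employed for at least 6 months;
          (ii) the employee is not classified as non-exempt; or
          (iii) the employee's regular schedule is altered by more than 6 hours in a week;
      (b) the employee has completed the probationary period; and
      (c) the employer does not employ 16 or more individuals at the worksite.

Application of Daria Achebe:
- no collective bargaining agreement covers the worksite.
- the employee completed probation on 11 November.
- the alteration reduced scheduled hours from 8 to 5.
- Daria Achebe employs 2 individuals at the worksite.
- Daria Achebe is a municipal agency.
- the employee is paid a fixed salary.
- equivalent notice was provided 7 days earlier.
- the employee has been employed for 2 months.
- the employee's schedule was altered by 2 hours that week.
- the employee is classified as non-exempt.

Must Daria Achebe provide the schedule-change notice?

(i) hours reduced — holds.
(ii) no CBA — holds.
(a): T OR T → true.
(i) hourly-paid — not satisfied.
(ii) no recent notice — not met.
(b): F OR F → false.
So (1) is not satisfied (T AND F).
(i) tenure ≥ 6 mo. — not met.
(ii) not (non-exempt) — fails.
(iii) schedule shift > 6h — fails.
So (a) is not satisfied (F OR F OR F).
(b) past probation — satisfied.
(c) not (≥ 16 at site) — satisfied.
(2) = F AND T AND T = false.
Overall: F OR F → false.

No — not required.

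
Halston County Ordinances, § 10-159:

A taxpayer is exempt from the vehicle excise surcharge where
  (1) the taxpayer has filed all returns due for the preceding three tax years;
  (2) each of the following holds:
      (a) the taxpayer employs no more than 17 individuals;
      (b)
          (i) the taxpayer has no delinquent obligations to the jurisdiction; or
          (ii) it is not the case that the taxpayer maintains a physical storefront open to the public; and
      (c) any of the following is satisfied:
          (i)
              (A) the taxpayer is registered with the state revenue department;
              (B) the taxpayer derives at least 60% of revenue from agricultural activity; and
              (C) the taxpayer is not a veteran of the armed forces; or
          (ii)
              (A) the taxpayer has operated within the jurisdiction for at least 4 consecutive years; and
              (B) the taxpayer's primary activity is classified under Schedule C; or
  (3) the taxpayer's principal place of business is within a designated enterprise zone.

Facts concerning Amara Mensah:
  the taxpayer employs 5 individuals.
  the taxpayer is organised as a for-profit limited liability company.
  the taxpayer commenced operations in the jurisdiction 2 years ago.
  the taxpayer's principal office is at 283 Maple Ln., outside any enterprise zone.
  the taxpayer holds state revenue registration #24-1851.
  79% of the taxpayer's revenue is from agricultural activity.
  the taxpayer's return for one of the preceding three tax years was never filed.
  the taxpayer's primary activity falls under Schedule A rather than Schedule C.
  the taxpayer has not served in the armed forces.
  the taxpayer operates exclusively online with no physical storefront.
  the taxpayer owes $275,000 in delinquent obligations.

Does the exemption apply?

Yes — exempt.

(1) returns current — fails.
(a) ≤ 17 employees — satisfied.
(i) no delinquency — fails.
(ii) not (has storefront) — holds.
So (b) is satisfied (F OR T).
(A) state-registered — holds.
(B) ≥60% agricultural — met.
(C) not (veteran) — holds.
(i) = T AND T AND T = true.
(A) ≥ 4 yrs in jurisdiction — not met.
(B) Schedule C activity — not met.
(ii) = F AND F = false.
(c): T OR F → true.
So (2) is satisfied (T AND T AND T).
(3) in enterprise zone — not met.
Overall = F OR T OR F = true.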